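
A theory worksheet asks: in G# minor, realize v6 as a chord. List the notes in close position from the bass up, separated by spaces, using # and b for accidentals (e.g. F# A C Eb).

In G# minor, the dominant is D#, and the diatonic chord built there is a minor triad.
Stacking thirds from D# gives D#-F#-A#.
The figured bass 6 indicates first inversion, placing the third (F#) in the bass: F#-A#-D#.

F# A# D#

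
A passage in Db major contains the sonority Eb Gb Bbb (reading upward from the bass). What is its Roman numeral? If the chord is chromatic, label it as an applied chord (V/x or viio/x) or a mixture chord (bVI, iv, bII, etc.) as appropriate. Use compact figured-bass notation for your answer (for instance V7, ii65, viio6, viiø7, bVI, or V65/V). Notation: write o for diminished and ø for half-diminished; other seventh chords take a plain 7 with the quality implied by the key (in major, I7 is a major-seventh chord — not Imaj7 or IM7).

iio

Stacked in thirds the chord is Eb-Gb-Bbb: a diminished triad on Eb.
Eb is the second degree of Db major. This is the diminished supertonic triad, borrowed from the parallel minor.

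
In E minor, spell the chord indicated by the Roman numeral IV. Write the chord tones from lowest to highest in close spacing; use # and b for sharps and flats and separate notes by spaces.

IV is the major subdominant, borrowed from the parallel major. In E minor that root is A.
So the chord is A-C#-E.

A C# E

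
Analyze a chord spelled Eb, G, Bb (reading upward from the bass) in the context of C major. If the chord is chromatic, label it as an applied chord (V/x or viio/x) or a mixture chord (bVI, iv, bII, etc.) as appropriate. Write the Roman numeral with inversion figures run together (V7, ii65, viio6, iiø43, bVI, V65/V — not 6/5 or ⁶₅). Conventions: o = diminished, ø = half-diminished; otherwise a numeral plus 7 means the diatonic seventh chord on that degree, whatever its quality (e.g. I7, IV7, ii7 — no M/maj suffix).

Stacked in thirds the chord is Eb-G-Bb: a major triad on Eb.
Eb is the lowered third degree of C major (diatonic 3 would be E). This is a major triad on the lowered third degree, borrowed from the parallel minor.

bIII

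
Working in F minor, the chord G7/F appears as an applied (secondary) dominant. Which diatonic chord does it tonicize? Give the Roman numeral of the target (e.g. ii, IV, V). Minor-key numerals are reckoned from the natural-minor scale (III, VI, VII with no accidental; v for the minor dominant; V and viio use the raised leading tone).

The chord is a dominant seventh chord on G.
A dominant resolves down a perfect fifth: G → C. In F minor, C is scale degree 5, i.e. V.

V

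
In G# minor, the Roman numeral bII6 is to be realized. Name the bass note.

bII in G# minor has root A; the chord is A-C#-E.
The figure 6 means first inversion — the third is in the bass.

C#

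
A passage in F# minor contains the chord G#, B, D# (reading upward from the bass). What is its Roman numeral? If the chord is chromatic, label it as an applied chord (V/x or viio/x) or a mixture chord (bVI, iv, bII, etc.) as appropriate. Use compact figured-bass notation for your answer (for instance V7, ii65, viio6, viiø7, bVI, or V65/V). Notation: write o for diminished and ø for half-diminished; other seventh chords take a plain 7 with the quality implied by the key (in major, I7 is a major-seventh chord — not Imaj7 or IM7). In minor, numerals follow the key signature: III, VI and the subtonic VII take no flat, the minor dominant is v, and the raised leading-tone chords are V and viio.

ii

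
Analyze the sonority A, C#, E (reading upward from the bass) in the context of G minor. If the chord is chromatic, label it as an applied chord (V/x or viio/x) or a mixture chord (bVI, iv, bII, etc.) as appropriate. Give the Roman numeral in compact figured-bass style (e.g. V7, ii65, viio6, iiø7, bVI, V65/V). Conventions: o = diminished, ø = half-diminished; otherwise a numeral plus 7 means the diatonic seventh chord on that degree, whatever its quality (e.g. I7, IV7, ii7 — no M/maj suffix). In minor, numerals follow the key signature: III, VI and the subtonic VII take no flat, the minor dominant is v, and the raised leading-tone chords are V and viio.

V/V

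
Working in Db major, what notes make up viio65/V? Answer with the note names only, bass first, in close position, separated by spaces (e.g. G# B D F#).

Bb Db Fb G

viio65/V is a secondary leading-tone chord. The target V is Ab in Db major; the applied chord is rooted a semitone below, on G.
Building a fully diminished seventh chord on G gives G-Bb-Db-Fb.
The figured bass 65 indicates first inversion, placing the third (Bb) in the bass: Bb-Db-Fb-G.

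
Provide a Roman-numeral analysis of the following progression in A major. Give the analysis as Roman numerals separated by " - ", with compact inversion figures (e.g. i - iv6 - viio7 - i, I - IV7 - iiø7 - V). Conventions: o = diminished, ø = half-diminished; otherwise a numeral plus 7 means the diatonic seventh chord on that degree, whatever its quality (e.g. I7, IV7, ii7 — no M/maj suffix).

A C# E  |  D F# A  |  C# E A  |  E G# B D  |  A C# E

I - IV - I6 - V7 - I

A-C#-E: root A is the tonic; major triad there is I.
D-F#-A: major triad on D = scale degree 4 → IV.
C#-E-A has root A, degree 1 in A major, so I6.
E-G#-B-D has root E, degree 5 in A major, so V7.
A-C#-E: root A is the tonic; major triad there is I.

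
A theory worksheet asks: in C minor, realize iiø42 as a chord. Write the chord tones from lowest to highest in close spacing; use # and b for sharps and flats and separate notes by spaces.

The numeral's case and figure indicate a half-diminished seventh chord. In C minor its root, the second degree, is D.
That chord is spelled D-F-Ab-C.
With the 42 figure the chord is in third inversion; from the bass C upward in close position it reads C-D-F-Ab.

C D F Ab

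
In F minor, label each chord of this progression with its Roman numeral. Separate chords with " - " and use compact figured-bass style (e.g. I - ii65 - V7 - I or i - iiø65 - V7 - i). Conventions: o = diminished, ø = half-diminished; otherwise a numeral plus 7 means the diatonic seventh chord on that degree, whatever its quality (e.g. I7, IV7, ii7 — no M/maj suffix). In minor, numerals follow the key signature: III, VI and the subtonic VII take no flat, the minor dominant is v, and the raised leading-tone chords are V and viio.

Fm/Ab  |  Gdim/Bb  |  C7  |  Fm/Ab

Fm/Ab has root F, degree 1 in F minor, so i6.
Gdim/Bb: diminished triad on G = scale degree 2 → iio6.
C7 has root C, degree 5 in F minor, so V7.
Fm/Ab: root F is the tonic; minor triad there is i6.

i6 - iio6 - V7 - i6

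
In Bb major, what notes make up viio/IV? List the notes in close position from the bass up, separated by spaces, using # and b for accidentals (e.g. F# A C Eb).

D F Ab

viio/IV is a secondary leading-tone chord. The target IV is Eb in Bb major; the applied chord is rooted a semitone below, on D.
Building a diminished triad on D gives D-F-Ab.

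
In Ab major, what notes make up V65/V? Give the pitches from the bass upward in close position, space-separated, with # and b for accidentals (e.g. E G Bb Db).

D F Ab Bb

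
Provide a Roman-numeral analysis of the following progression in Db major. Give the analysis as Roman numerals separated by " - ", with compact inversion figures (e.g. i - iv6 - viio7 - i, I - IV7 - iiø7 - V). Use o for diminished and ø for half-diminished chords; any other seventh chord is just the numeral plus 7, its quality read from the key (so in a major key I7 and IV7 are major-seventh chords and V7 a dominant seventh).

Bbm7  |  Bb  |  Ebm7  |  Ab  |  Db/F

vi7 - V/ii - ii7 - V - I6

Bbm7 has root Bb, degree 6 in Db major, so vi7.
Bb: a major triad on Bb, the applied dominant of ii → V/ii.
Ebm7: minor seventh chord on Eb = scale degree 2 → ii7.
Ab has root Ab, degree 5 in Db major, so V.
Db/F: root Db is the tonic; major triad there is I6.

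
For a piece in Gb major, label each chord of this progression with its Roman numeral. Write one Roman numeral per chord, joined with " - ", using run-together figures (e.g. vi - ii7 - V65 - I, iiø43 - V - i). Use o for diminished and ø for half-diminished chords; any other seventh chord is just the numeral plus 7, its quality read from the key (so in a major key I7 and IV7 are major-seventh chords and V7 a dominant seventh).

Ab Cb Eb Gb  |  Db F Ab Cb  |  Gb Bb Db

ii7 - V7 - I

Ab-Cb-Eb-Gb has root Ab, degree 2 in Gb major, so ii7.
Db-F-Ab-Cb has root Db, degree 5 in Gb major, so V7.
Gb-Bb-Db: major triad on Gb = scale degree 1 → I.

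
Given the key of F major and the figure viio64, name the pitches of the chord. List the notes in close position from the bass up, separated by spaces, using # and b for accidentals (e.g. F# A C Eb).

Bb E G

The numeral's case and figure indicate a diminished triad. In F major its root, scale degree 7, is E.
Stacking thirds from E gives E-G-Bb.
With the 64 figure the chord is in second inversion; from the bass Bb upward in close position it reads Bb-E-G.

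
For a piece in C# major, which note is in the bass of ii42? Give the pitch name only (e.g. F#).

ii in C# major has root D#; the chord is D#-F#-A#-C#.
The figure 42 means third inversion — the seventh is in the bass.

C#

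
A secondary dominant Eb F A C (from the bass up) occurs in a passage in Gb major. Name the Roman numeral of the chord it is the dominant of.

The chord is a dominant seventh chord on F.
A dominant resolves down a perfect fifth: F → Bb. In Gb major, Bb is scale degree 3, i.e. iii.

iii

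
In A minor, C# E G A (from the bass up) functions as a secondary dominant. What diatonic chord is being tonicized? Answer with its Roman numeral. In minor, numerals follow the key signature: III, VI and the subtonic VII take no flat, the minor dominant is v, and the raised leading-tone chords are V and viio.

iv

The chord is a dominant seventh chord on A.
A dominant resolves down a perfect fifth: A → D. In A minor, D is scale degree 4, i.e. iv.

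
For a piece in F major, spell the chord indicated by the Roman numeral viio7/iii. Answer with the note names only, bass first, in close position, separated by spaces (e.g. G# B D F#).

The slash marks an applied leading-tone chord: viio of iii. In F major, iii is A, so the leading tone to it is G#, a half step below.
Building a fully diminished seventh chord on G# gives G#-B-D-F.

G# B D F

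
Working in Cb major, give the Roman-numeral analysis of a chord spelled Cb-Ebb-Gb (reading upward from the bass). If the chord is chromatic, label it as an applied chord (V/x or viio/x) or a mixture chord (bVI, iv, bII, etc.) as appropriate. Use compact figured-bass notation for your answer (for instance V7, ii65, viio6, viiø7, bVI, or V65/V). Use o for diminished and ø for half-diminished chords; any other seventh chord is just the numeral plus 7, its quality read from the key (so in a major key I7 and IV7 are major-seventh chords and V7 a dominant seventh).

i

The pitches Cb-Ebb-Gb form a minor triad rooted on Cb.
Cb is the first degree of Cb major. This is the minor tonic, borrowed from the parallel minor.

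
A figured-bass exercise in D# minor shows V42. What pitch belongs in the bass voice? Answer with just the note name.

G#

V in D# minor has root A#; the chord is A#-C##-E#-G#.
The figure 42 means third inversion — the seventh is in the bass.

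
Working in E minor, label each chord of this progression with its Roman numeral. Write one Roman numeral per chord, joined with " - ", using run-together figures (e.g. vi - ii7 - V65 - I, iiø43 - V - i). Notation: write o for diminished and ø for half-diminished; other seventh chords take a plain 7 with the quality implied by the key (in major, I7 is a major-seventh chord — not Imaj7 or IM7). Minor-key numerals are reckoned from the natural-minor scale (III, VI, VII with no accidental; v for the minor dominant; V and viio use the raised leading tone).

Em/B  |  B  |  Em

Em/B: minor triad on E = scale degree 1 → i64.
B: major triad on B = scale degree 5 → V.
Em: minor triad on E = scale degree 1 → i.

i64 - V - i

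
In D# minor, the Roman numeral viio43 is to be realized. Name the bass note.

G#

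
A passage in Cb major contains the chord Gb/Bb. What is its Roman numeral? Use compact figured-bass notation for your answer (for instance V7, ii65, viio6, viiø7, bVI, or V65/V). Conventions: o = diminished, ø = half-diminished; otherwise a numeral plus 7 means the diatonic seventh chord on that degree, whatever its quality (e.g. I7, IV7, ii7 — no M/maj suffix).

V6

Stacked in thirds the chord is Gb-Bb-Db: a major triad on Gb.
In Cb major, Gb is the dominant; the diatonic major triad there is V.
With Bb in the bass the chord is in first inversion, so the figured bass is 6.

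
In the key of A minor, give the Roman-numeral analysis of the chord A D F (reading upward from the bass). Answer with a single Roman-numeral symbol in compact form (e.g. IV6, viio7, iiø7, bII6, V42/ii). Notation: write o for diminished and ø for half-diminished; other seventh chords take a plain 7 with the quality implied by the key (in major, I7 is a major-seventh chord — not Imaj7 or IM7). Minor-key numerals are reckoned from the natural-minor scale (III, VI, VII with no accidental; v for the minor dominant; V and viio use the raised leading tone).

iv64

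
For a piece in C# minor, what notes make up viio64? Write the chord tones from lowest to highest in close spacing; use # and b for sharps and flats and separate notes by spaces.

F# B# D#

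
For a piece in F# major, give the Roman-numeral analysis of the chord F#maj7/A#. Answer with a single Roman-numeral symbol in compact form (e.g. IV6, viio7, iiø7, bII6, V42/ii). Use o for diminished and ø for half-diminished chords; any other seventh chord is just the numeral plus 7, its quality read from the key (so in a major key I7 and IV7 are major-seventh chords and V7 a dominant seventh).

The pitches F#-A#-C#-E# form a major seventh chord rooted on F#.
F# is scale degree 1 in F# major, and a major seventh chord on that degree is written I7.
With A# in the bass the chord is in first inversion, so the figured bass is 65.

I65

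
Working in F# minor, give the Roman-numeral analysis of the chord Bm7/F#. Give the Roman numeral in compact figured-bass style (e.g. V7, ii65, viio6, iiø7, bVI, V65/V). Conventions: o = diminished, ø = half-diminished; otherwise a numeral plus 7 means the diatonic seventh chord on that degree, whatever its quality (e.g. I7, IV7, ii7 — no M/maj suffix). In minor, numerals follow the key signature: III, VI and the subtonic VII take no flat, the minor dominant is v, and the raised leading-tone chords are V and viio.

iv43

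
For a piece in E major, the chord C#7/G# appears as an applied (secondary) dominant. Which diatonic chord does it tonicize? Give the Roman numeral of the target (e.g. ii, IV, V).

The chord is a dominant seventh chord on C#.
A dominant resolves down a perfect fifth: C# → F#. In E major, F# is scale degree 2, i.e. ii.

ii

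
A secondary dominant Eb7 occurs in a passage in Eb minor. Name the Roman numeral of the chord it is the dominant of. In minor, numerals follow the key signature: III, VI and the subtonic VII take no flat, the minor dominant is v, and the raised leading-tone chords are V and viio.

iv

The chord is a dominant seventh chord on Eb.
A dominant resolves down a perfect fifth: Eb → Ab. In Eb minor, Ab is scale degree 4, i.e. iv.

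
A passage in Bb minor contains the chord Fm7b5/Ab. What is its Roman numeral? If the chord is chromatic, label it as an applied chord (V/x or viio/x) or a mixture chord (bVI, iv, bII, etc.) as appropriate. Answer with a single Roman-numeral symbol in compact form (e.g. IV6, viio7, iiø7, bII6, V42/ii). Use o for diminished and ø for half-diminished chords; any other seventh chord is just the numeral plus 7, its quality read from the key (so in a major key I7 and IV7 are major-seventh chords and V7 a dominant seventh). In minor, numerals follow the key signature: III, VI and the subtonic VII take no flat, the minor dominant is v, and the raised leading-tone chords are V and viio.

viiø65/VI

The pitches F-Ab-Cb-Eb form a half-diminished seventh chord rooted on F.
F sits a half step below Gb (VI in Bb minor); a diminished chord there is the applied leading-tone chord of VI.
With Ab in the bass the chord is in first inversion, so the figured bass is 65.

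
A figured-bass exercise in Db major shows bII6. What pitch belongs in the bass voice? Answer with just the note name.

bII in Db major has root Ebb; the chord is Ebb-Gb-Bbb.
The figure 6 means first inversion — the third is in the bass.

Gb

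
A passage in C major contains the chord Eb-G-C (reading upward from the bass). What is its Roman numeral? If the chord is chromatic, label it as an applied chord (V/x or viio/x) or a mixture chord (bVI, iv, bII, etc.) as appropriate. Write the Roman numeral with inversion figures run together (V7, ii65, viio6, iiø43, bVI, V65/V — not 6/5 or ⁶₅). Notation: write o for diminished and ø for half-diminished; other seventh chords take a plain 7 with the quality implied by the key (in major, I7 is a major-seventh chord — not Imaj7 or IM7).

The pitches C-Eb-G form a minor triad rooted on C.
C is the first degree of C major. This is the minor tonic, borrowed from the parallel minor.
With Eb in the bass the chord is in first inversion, so the figured bass is 6.

i6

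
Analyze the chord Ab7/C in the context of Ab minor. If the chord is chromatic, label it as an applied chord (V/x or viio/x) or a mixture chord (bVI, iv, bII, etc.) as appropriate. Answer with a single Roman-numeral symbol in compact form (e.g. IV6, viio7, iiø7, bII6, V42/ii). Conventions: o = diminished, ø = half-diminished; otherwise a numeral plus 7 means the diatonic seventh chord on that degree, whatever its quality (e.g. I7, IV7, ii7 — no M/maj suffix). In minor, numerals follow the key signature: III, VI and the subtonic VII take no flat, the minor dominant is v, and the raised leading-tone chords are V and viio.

V65/iv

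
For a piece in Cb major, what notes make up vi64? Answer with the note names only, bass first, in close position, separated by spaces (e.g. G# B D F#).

The numeral's case and figure indicate a minor triad. In Cb major its root, scale degree 6, is Ab.
Stacking thirds from Ab gives Ab-Cb-Eb.
With the 64 figure the chord is in second inversion; from the bass Eb upward in close position it reads Eb-Ab-Cb.

Eb Ab Cb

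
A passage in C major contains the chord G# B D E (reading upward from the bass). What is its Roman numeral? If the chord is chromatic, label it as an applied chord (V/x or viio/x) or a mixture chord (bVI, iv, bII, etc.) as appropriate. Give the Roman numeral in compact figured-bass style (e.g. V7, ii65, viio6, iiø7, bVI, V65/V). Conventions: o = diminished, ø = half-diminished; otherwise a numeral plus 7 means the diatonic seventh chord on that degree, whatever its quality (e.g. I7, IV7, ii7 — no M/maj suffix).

The pitches E-G#-B-D form a dominant seventh chord rooted on E.
E is not a diatonic chord root with this quality in C major, but it lies a perfect fifth above A (vi), so the chord functions as an applied dominant of vi.
With G# in the bass the chord is in first inversion, so the figured bass is 65.

V65/vi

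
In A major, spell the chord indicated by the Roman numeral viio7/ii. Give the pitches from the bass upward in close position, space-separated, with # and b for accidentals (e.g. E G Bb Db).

The slash marks an applied leading-tone chord: viio of ii. In A major, ii is B, so the leading tone to it is A#, a half step below.
Building a fully diminished seventh chord on A# gives A#-C#-E-G.

A# C# E G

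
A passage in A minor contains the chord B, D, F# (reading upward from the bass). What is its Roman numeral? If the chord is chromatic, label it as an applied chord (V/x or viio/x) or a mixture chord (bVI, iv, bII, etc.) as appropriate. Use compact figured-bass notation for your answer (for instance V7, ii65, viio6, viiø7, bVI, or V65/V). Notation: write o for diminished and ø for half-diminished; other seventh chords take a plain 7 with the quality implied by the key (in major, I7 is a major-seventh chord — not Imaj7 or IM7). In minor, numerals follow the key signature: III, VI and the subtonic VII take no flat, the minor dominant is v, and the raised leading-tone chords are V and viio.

ii

The pitches B-D-F# form a minor triad rooted on B.
B is the second degree of A minor. This is the minor supertonic, borrowed from the parallel major (the Dorian ii).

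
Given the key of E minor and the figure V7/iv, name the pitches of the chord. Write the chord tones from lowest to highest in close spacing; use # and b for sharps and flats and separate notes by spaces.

The slash means an applied dominant: we want the dominant of iv. In E minor, iv is A minor, and its dominant is built on E.
Building a dominant seventh chord on E gives E-G#-B-D.

E G# B D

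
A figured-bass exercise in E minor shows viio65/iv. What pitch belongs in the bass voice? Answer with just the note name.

B

The applied chord viio65/iv is rooted on G#: G#-B-D-F.
The figure 65 means first inversion — the third is in the bass.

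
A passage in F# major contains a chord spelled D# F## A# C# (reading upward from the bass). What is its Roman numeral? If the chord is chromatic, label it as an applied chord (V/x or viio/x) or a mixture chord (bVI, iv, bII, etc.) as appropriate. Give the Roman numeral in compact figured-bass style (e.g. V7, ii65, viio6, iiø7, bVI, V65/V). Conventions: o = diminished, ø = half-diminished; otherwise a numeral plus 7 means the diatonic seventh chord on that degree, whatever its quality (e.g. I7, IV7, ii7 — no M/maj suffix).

V7/ii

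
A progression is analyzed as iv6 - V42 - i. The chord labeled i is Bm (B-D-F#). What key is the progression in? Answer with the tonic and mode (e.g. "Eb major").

B minor

i is given as B-D-F# — a minor triad with root B.
If B is scale degree 1 and the mode makes that degree carry a minor triad, the tonic is B and the mode is minor.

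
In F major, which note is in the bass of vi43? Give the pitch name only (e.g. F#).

A

vi in F major has root D; the chord is D-F-A-C.
The figure 43 means second inversion — the fifth is in the bass.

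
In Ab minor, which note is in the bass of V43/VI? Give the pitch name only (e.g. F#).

The applied chord V43/VI is rooted on Cb: Cb-Eb-Gb-Bbb.
The figure 43 means second inversion — the fifth is in the bass.

Gb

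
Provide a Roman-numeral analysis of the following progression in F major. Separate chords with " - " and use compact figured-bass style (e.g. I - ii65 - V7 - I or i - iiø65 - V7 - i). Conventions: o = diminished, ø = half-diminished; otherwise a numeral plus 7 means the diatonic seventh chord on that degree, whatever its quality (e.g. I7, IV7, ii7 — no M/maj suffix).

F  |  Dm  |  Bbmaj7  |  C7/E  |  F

F: root F is the tonic; major triad there is I.
Dm: minor triad on D = scale degree 6 → vi.
Bbmaj7 has root Bb, degree 4 in F major, so IV7.
C7/E: dominant seventh chord on C = scale degree 5 → V65.
F: major triad on F = scale degree 1 → I.

I - vi - IV7 - V65 - I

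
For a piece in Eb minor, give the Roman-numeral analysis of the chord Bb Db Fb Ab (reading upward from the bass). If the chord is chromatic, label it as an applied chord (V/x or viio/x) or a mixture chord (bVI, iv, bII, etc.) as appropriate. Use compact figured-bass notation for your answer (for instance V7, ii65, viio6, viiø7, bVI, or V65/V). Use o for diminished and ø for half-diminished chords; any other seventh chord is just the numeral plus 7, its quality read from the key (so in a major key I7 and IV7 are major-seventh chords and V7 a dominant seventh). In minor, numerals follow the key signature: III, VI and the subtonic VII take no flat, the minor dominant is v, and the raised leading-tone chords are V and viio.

viiø7/VI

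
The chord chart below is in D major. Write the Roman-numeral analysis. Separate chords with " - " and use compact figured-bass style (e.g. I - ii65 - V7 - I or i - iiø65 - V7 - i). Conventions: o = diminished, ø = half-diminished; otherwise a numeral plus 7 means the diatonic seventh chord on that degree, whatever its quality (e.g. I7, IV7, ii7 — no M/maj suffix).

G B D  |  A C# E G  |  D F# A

IV - V7 - I

G-B-D: root G is the subdominant; major triad there is IV.
A-C#-E-G: root A is the dominant; dominant seventh chord there is V7.
D-F#-A: root D is the tonic; major triad there is I.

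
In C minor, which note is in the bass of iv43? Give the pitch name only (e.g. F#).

C

iv in C minor has root F; the chord is F-Ab-C-Eb.
The figure 43 means second inversion — the fifth is in the bass.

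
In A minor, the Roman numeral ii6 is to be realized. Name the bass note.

ii in A minor has root B; the chord is B-D-F#.
The figure 6 means first inversion — the third is in the bass.

D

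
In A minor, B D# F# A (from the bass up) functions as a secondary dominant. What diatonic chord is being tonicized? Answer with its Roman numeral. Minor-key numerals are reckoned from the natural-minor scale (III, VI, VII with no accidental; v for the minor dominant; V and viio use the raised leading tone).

V

The chord is a dominant seventh chord on B.
A dominant resolves down a perfect fifth: B → E. In A minor, E is scale degree 5, i.e. V.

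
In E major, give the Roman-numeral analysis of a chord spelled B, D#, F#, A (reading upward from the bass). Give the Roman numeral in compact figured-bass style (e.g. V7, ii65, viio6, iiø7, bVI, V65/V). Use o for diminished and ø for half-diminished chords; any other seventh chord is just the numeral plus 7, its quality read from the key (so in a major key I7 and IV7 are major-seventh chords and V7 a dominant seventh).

V7

Stacked in thirds the chord is B-D#-F#-A: a dominant seventh chord on B.
In E major, B is the dominant; the diatonic dominant seventh chord there is V7.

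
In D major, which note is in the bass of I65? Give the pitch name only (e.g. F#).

F#

I in D major has root D; the chord is D-F#-A-C#.
The figure 65 means first inversion — the third is in the bass.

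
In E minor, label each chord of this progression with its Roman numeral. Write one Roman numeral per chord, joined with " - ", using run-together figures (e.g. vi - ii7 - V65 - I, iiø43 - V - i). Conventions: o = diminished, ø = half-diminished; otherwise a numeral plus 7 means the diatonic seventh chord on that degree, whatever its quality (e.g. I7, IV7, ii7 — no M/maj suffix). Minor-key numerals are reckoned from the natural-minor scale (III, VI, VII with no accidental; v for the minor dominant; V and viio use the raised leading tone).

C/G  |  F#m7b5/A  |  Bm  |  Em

VI64 - iiø65 - v - i

C/G has root C, degree 6 in E minor, so VI64.
F#m7b5/A has root F#, degree 2 in E minor, so iiø65.
Bm has root B, degree 5 in E minor, so v.
Em: minor triad on E = scale degree 1 → i.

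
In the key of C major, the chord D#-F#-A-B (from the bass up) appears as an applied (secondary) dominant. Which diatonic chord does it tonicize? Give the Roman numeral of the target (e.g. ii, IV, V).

iii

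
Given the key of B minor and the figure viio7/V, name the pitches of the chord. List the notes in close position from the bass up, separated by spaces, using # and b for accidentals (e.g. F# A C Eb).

viio7/V is a secondary leading-tone chord. The target V is F# in B minor; the applied chord is rooted a semitone below, on E#.
Building a fully diminished seventh chord on E# gives E#-G#-B-D.

E# G# B D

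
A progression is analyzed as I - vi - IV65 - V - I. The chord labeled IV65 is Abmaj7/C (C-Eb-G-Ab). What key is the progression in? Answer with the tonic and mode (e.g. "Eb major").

Eb major

The anchor chord is a major seventh chord on Ab, labeled IV65.
If Ab is scale degree 4 and the mode makes that degree carry a major seventh chord, the tonic is Eb and the mode is major.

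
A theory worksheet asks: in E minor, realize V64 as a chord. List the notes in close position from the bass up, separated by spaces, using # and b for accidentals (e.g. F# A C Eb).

F# B D#

In E minor, the dominant is B. The dominant is major (leading tone raised), so V is a major triad.
Stacking thirds from B gives B-D#-F#.
With the 64 figure the chord is in second inversion; from the bass F# upward in close position it reads F#-B-D#.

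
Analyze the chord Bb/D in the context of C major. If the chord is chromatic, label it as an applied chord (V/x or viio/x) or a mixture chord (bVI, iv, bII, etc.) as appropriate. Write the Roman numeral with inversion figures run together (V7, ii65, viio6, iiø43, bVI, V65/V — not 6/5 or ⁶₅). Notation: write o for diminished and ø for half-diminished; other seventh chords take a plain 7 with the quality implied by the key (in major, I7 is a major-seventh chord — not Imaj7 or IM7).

The pitches Bb-D-F form a major triad rooted on Bb.
Bb is the lowered seventh degree of C major (diatonic 7 would be B). This is a major triad on the lowered seventh degree (the subtonic), borrowed from the parallel minor.
With D in the bass the chord is in first inversion, so the figured bass is 6.

bVII6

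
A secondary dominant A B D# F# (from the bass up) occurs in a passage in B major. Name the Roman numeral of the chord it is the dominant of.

The chord is a dominant seventh chord on B.
A dominant resolves down a perfect fifth: B → E. In B major, E is scale degree 4, i.e. IV.

IV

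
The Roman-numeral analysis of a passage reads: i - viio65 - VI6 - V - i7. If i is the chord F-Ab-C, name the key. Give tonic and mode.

F minor

The anchor chord is a minor triad on F, labeled i.
If F is scale degree 1 and the mode makes that degree carry a minor triad, the tonic is F and the mode is minor.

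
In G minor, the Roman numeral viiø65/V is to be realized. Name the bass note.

E

The applied chord viiø65/V is rooted on C#: C#-E-G-B.
The figure 65 means first inversion — the third is in the bass.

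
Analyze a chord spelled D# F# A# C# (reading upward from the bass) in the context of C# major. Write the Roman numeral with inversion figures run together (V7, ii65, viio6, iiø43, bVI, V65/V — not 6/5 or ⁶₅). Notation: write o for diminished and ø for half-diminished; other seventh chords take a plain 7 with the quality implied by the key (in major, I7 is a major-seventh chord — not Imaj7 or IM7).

ii7

Stacked in thirds the chord is D#-F#-A#-C#: a minor seventh chord on D#.
D# is scale degree 2 in C# major, and a minor seventh chord on that degree is written ii7.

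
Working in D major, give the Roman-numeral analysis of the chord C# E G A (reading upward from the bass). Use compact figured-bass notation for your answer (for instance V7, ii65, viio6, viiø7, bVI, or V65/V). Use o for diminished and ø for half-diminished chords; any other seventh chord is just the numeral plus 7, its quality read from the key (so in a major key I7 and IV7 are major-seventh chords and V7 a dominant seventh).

Stacked in thirds the chord is A-C#-E-G: a dominant seventh chord on A.
A is scale degree 5 in D major, and a dominant seventh chord on that degree is written V7.
With C# in the bass the chord is in first inversion, so the figured bass is 65.

V65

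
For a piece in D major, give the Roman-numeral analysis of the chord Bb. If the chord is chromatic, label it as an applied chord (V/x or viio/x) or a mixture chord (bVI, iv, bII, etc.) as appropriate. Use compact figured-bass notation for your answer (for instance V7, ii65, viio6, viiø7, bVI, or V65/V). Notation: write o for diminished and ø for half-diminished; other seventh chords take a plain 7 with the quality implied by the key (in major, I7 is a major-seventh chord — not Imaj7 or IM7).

bVI

The pitches Bb-D-F form a major triad rooted on Bb.
Bb is the lowered sixth degree of D major (diatonic 6 would be B). This is a major triad on the lowered sixth degree, borrowed from the parallel minor.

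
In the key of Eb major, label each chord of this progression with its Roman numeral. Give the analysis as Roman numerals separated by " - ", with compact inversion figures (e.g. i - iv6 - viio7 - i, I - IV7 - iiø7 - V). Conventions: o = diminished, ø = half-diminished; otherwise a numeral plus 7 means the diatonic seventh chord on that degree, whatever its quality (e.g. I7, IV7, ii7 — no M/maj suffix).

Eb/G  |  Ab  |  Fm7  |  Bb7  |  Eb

I6 - IV - ii7 - V7 - I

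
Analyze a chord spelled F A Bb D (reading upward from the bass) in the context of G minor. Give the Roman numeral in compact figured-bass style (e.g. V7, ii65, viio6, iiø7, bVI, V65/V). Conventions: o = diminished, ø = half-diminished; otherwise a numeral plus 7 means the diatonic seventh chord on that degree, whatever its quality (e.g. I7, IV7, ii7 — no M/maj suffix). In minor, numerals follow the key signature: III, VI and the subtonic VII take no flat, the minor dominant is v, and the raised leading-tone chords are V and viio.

Stacked in thirds the chord is Bb-D-F-A: a major seventh chord on Bb.
In G minor, Bb is the mediant; the diatonic major seventh chord there is III7.
With F in the bass the chord is in second inversion, so the figured bass is 43.

III43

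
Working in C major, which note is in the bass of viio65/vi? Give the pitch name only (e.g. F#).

B

The applied chord viio65/vi is rooted on G#: G#-B-D-F.
The figure 65 means first inversion — the third is in the bass.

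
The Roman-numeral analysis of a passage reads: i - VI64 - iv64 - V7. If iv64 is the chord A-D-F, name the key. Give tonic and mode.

The anchor chord is a minor triad on D, labeled iv64.
Counting down 3 scale steps from D places the tonic on A; a minor triad on degree 4 is diatonic only in minor.

A minor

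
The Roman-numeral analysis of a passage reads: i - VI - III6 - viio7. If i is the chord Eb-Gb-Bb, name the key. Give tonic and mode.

Eb minor

The anchor chord is a minor triad on Eb, labeled i.
If Eb is scale degree 1 and the mode makes that degree carry a minor triad, the tonic is Eb and the mode is minor.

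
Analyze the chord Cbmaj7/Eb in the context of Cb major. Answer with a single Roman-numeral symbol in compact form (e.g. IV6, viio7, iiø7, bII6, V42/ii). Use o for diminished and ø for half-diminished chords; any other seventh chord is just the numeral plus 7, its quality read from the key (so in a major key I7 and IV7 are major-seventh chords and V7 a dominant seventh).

Stacked in thirds the chord is Cb-Eb-Gb-Bb: a major seventh chord on Cb.
Cb is scale degree 1 in Cb major, and a major seventh chord on that degree is written I7.
With Eb in the bass the chord is in first inversion, so the figured bass is 65.

I65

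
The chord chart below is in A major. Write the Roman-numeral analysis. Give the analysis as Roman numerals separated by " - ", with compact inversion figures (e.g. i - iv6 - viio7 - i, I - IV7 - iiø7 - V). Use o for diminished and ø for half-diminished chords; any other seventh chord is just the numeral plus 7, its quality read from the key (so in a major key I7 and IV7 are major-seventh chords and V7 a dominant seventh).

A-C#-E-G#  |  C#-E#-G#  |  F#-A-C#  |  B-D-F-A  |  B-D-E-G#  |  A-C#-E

A-C#-E-G#: major seventh chord on A = scale degree 1 → I7.
C#-E#-G#: a major triad on C#, the applied dominant of vi → V/vi.
F#-A-C#: root F# is the submediant; minor triad there is vi.
B-D-F-A: half-diminished seventh chord on B — chromatic; iiø7 (borrowed from the parallel minor).
B-D-E-G#: root E is the dominant; dominant seventh chord there is V43.
A-C#-E: root A is the tonic; major triad there is I.

I7 - V/vi - vi - iiø7 - V43 - I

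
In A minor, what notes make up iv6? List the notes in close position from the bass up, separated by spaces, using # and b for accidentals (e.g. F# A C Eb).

In A minor, the fourth degree is D, and the diatonic chord built there is a minor triad.
Stacking thirds from D gives D-F-A.
The figured bass 6 indicates first inversion, placing the third (F) in the bass: F-A-D.

F A D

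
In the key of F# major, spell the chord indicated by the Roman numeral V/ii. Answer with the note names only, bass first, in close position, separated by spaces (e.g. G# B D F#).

The slash means an applied dominant: we want the dominant of ii. In F# major, ii is G# minor, and its dominant is built on D#.
Building a major triad on D# gives D#-F##-A#.

D# F## A#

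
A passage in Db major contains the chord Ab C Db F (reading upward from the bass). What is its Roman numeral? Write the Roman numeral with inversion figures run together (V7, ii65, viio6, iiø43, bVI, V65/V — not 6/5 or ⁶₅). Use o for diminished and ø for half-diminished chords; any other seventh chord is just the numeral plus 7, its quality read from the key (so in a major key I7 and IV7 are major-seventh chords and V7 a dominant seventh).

I43

The pitches Db-F-Ab-C form a major seventh chord rooted on Db.
In Db major, Db is the tonic; the diatonic major seventh chord there is I7.
With Ab in the bass the chord is in second inversion, so the figured bass is 43.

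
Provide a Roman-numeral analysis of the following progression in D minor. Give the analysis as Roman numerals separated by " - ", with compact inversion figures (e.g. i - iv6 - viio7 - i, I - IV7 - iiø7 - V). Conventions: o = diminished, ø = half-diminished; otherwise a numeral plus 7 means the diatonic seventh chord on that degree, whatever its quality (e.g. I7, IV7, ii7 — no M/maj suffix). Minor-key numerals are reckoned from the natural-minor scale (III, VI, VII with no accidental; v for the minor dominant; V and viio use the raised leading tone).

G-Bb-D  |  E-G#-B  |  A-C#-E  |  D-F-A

G-Bb-D: minor triad on G = scale degree 4 → iv.
E-G#-B: chromatic; E is V of V, so V/V.
A-C#-E: root A is the dominant; major triad there is V.
D-F-A: root D is the tonic; minor triad there is i.

iv - V/V - V - i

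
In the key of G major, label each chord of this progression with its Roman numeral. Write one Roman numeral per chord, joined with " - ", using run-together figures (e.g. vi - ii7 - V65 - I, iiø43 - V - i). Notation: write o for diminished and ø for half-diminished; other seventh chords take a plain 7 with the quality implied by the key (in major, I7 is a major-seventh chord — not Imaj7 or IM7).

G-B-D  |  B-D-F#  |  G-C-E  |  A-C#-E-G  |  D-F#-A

I - iii - IV64 - V7/V - V

G-B-D: root G is the tonic; major triad there is I.
B-D-F# has root B, degree 3 in G major, so iii.
G-C-E: major triad on C = scale degree 4 → IV64.
A-C#-E-G: chromatic; A is V of V, so V7/V.
D-F#-A: root D is the dominant; major triad there is V.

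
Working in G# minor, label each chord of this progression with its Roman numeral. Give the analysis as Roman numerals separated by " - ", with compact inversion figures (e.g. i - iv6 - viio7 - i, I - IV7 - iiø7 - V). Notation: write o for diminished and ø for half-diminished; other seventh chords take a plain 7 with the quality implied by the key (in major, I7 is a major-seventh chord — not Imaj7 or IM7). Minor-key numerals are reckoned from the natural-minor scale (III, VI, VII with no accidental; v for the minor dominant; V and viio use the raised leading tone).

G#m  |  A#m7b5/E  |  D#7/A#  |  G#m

i - iiø43 - V43 - i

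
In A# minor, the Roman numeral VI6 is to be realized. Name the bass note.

VI in A# minor has root F#; the chord is F#-A#-C#.
The figure 6 means first inversion — the third is in the bass.

A#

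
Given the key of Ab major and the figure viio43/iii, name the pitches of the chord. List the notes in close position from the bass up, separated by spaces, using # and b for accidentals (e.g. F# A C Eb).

F Ab B D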